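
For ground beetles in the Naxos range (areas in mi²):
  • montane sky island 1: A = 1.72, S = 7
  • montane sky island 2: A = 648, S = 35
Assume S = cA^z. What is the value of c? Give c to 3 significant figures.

z = ln(S₂/S₁) / ln(A₂/A₁) = ln(35/7) / ln(648/1.72) = 1.6094 / 5.9316 = 0.2713
c = S₁ / A₁^z = 7 / 1.72^0.2713 = 7 / 1.159 = 6.042

6.04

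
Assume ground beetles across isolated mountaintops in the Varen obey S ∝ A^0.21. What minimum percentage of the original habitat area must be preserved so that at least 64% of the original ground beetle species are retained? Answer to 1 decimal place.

11.9%

Need (A_new/A_old)^0.21 = 0.64, so A_new/A_old = 0.64^(1/0.21) = 0.64^4.762
ln(A_new/A_old) = ln 0.64 / 0.21 = -0.4463 / 0.21 = -2.1252
A_new/A_old = e^-2.1252 ≈ 0.1194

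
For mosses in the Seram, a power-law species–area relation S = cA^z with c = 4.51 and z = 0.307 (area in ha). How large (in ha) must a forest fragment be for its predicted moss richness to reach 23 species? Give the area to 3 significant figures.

202 ha

23 = 4.51 × A^0.307  ⇒  A^0.307 = 23/4.51 = 5.1
ln A = ln(5.1) / 0.307 = 1.6292 / 0.307 = 5.3068
A = e^5.3068 ≈ 201.7 ha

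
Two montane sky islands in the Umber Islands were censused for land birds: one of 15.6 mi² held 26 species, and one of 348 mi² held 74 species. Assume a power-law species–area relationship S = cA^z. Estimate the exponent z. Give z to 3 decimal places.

0.337

Taking logs: ln S = ln c + z ln A, so z = (ln S₂ − ln S₁)/(ln A₂ − ln A₁).
z = ln(74/26) / ln(348/15.6) = ln(2.846) / ln(22.31) = 1.0460 / 3.1049 = 0.3369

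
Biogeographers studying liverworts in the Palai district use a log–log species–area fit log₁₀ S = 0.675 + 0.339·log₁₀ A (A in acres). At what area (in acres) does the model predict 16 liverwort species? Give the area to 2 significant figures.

16 = 4.732 × A^0.339  ⇒  A^0.339 = 16/4.732 = 3.382
ln A = ln(3.382) / 0.339 = 1.2183 / 0.339 = 3.5939
A = e^3.5939 ≈ 36.38 acres

36 acres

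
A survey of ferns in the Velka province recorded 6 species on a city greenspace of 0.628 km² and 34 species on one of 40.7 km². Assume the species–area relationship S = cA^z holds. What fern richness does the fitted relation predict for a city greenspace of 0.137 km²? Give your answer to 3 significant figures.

3.19

z = ln(34/6) / ln(40.7/0.628) = 1.7346 / 4.1714 = 0.4158
c = 6 / 0.628^0.4158 = 6 / 0.8241 = 7.281
S₃ = 7.281 × 0.137^0.4158 = 7.281 × 0.4375 ≈ 3.186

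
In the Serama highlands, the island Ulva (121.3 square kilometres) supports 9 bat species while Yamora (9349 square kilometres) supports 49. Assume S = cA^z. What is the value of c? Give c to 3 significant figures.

z = ln(S₂/S₁) / ln(A₂/A₁) = ln(49/9) / ln(9349/121.3) = 1.6946 / 4.3448 = 0.3900
c = S₁ / A₁^z = 9 / 121.3^0.3900 = 9 / 6.498 = 1.385

1.39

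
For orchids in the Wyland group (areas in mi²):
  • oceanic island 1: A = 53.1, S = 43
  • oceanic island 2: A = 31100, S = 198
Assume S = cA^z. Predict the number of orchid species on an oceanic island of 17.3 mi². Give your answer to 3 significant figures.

32.9

z = ln(198/43) / ln(31100/53.1) = 1.5271 / 6.3728 = 0.2396
c = 43 / 53.1^0.2396 = 43 / 2.59 = 16.6
S₃ = 16.6 × 17.3^0.2396 = 16.6 × 1.98 ≈ 32.87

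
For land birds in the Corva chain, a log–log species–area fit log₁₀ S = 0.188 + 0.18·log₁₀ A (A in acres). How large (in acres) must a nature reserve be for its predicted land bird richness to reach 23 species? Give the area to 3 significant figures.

3320000 acres

23 = 1.542 × A^0.18  ⇒  A^0.18 = 23/1.542 = 14.92
ln A = ln(14.92) / 0.18 = 2.7026 / 0.18 = 15.0145
A = e^15.0145 ≈ 3316731 acres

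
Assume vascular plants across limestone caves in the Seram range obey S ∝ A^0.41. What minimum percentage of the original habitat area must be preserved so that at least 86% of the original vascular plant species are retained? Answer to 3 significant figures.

Need (A_new/A_old)^0.41 = 0.86, so A_new/A_old = 0.86^(1/0.41) = 0.86^2.439
ln(A_new/A_old) = ln 0.86 / 0.41 = -0.1508 / 0.41 = -0.3679
A_new/A_old = e^-0.3679 ≈ 0.6922

69.2%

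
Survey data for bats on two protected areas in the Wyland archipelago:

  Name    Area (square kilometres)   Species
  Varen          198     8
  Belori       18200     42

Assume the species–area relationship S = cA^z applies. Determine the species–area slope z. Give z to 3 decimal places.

Taking logs: ln S = ln c + z ln A, so z = (ln S₂ − ln S₁)/(ln A₂ − ln A₁).
z = ln(42/8) / ln(18200/198) = ln(5.25) / ln(91.92) = 1.6582 / 4.5209 = 0.3668

0.367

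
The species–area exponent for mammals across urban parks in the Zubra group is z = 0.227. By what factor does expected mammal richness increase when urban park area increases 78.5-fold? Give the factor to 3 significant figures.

2.69

S₂/S₁ = (A₂/A₁)^z = 78.5^0.227
ln(S₂/S₁) = 0.227 × ln 78.5 = 0.227 × 4.3631 = 0.9904
S₂/S₁ = e^0.9904 ≈ 2.692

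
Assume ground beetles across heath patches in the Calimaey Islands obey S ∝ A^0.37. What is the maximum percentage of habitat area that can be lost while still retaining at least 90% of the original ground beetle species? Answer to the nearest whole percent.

25%

Need (A_new/A_old)^0.37 = 0.9, so A_new/A_old = 0.9^(1/0.37) = 0.9^2.703
ln(A_new/A_old) = ln 0.9 / 0.37 = -0.1054 / 0.37 = -0.2848
A_new/A_old = e^-0.2848 ≈ 0.7522
Fraction that can be lost = 1 − 0.7522 = 0.2478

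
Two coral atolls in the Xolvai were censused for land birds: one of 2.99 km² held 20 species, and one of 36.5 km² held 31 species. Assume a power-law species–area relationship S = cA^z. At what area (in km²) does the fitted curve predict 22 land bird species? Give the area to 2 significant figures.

z = ln(31/20) / ln(36.5/2.99) = 0.4383 / 2.5020 = 0.1752
c = 20 / 2.99^0.1752 = 20 / 1.211 = 16.51
A = (22/16.51)^(1/0.1752) ⇒ ln A = ln(1.333)/0.1752 = 1.6394
A = e^1.6394 ≈ 5.152 km²

5.2 km²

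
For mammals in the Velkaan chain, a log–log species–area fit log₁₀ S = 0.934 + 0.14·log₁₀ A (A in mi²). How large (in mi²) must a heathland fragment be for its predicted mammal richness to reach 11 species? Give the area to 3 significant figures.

11 = 8.59 × A^0.14  ⇒  A^0.14 = 11/8.59 = 1.281
ln A = ln(1.281) / 0.14 = 0.2473 / 0.14 = 1.7663
A = e^1.7663 ≈ 5.849 mi²

5.85 mi²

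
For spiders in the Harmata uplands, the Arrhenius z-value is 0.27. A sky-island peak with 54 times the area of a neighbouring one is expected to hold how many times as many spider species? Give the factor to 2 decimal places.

S₂/S₁ = (A₂/A₁)^z = 54^0.27
ln(S₂/S₁) = 0.27 × ln 54 = 0.27 × 3.9890 = 1.0770
S₂/S₁ = e^1.0770 ≈ 2.936

2.94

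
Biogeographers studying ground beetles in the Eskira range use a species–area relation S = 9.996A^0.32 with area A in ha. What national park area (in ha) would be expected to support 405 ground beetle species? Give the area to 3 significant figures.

405 = 9.996 × A^0.32  ⇒  A^0.32 = 405/9.996 = 40.52
ln A = ln(40.52) / 0.32 = 3.7017 / 0.32 = 11.5678
A = e^11.5678 ≈ 105643 ha

106000 ha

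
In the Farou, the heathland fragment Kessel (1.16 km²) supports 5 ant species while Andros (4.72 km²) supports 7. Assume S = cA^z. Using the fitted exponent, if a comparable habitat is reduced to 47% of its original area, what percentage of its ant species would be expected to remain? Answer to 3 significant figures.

83.4%

z = ln(7/5) / ln(4.72/1.16) = 0.3365 / 1.4034 = 0.2398
S_new/S_old = (A_new/A_old)^z = 0.47^0.2398 = exp(0.2398 × -0.7550) = 0.8344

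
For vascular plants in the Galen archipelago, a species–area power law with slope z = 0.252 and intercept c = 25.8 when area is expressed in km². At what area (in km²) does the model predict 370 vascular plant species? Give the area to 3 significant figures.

38900 km²

370 = 25.8 × A^0.252  ⇒  A^0.252 = 370/25.8 = 14.34
ln A = ln(14.34) / 0.252 = 2.6631 / 0.252 = 10.5680
A = e^10.5680 ≈ 38870 km²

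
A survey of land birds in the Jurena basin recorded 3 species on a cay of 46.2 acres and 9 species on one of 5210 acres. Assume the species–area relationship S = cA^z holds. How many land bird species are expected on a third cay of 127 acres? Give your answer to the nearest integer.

z = ln(9/3) / ln(5210/46.2) = 1.0986 / 4.7254 = 0.2325
c = 3 / 46.2^0.2325 = 3 / 2.438 = 1.231
S₃ = 1.231 × 127^0.2325 = 1.231 × 3.084 ≈ 3.795

4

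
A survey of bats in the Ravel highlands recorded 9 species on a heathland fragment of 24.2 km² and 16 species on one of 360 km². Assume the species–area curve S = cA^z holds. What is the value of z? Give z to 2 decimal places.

Taking logs: ln S = ln c + z ln A, so z = (ln S₂ − ln S₁)/(ln A₂ − ln A₁).
z = ln(16/9) / ln(360/24.2) = ln(1.778) / ln(14.88) = 0.5754 / 2.6998 = 0.2131

0.21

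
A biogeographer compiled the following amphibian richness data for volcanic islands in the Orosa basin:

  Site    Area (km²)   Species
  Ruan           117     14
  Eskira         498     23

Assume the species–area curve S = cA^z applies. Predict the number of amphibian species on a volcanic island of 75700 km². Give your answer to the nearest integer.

z = ln(23/14) / ln(498/117) = 0.4964 / 1.4484 = 0.3427
c = 14 / 117^0.3427 = 14 / 5.115 = 2.737
S₃ = 2.737 × 75700^0.3427 = 2.737 × 47.02 ≈ 128.7

129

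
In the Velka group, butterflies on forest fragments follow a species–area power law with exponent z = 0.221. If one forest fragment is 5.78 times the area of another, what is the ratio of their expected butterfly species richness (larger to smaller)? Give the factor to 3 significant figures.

1.47

S₂/S₁ = (A₂/A₁)^z = 5.78^0.221
ln(S₂/S₁) = 0.221 × ln 5.78 = 0.221 × 1.7544 = 0.3877
S₂/S₁ = e^0.3877 ≈ 1.474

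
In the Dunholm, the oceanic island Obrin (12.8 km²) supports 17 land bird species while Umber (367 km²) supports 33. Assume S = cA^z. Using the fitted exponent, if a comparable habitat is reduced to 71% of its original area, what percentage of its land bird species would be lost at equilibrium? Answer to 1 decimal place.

z = ln(33/17) / ln(367/12.8) = 0.6633 / 3.3559 = 0.1976
S_new/S_old = (A_new/A_old)^z = 0.71^0.1976 = exp(0.1976 × -0.3425) = 0.9345
Fraction lost = 1 − 0.9345 = 0.06545

6.5%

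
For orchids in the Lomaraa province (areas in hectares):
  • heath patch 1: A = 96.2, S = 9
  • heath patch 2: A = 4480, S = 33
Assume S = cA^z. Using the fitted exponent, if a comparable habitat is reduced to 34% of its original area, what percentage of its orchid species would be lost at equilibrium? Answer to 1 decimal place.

z = ln(33/9) / ln(4480/96.2) = 1.2993 / 3.8409 = 0.3383
S_new/S_old = (A_new/A_old)^z = 0.34^0.3383 = exp(0.3383 × -1.0788) = 0.6942
Fraction lost = 1 − 0.6942 = 0.3058

30.6%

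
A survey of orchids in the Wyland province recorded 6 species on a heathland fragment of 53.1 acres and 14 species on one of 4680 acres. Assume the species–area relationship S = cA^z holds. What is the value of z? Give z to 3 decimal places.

Taking logs: ln S = ln c + z ln A, so z = (ln S₂ − ln S₁)/(ln A₂ − ln A₁).
z = ln(14/6) / ln(4680/53.1) = ln(2.333) / ln(88.14) = 0.8473 / 4.4789 = 0.1892

0.189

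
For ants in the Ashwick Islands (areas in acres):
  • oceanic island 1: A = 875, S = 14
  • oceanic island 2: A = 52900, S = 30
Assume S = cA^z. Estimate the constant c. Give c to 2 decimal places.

z = ln(S₂/S₁) / ln(A₂/A₁) = ln(30/14) / ln(52900/875) = 0.7621 / 4.1019 = 0.1858
c = S₁ / A₁^z = 14 / 875^0.1858 = 14 / 3.521 = 3.977

3.98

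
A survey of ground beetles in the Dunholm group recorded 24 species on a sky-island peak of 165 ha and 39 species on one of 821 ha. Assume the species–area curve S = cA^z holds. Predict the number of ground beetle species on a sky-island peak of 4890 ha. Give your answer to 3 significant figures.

z = ln(39/24) / ln(821/165) = 0.4855 / 1.6046 = 0.3026
c = 24 / 165^0.3026 = 24 / 4.688 = 5.12
S₃ = 5.12 × 4890^0.3026 = 5.12 × 13.07 ≈ 66.92

66.9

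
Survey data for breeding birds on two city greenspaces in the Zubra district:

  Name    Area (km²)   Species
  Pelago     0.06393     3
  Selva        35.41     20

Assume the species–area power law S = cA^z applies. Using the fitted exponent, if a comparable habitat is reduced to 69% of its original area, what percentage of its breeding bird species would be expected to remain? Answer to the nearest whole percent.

89%

z = ln(20/3) / ln(35.41/0.06393) = 1.8971 / 6.3170 = 0.3003
S_new/S_old = (A_new/A_old)^z = 0.69^0.3003 = exp(0.3003 × -0.3711) = 0.8945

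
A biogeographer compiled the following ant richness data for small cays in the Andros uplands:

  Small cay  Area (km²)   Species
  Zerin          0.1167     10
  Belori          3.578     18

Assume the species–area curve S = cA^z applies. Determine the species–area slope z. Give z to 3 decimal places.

Taking logs: ln S = ln c + z ln A, so z = (ln S₂ − ln S₁)/(ln A₂ − ln A₁).
z = ln(18/10) / ln(3.578/0.1167) = ln(1.8) / ln(30.66) = 0.5878 / 3.4230 = 0.1717

0.172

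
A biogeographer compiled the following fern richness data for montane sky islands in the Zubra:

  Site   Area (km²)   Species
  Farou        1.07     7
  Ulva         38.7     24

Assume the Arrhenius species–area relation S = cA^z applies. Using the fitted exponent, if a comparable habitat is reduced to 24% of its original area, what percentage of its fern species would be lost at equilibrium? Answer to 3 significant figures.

38.7%

z = ln(24/7) / ln(38.7/1.07) = 1.2321 / 3.5882 = 0.3434
S_new/S_old = (A_new/A_old)^z = 0.24^0.3434 = exp(0.3434 × -1.4271) = 0.6126
Fraction lost = 1 − 0.6126 = 0.3874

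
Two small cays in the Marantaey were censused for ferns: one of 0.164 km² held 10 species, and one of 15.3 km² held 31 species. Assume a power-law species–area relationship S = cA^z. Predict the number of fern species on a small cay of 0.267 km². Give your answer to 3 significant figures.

11.3

z = ln(31/10) / ln(15.3/0.164) = 1.1314 / 4.5357 = 0.2494
c = 10 / 0.164^0.2494 = 10 / 0.637 = 15.7
S₃ = 15.7 × 0.267^0.2494 = 15.7 × 0.7194 ≈ 11.29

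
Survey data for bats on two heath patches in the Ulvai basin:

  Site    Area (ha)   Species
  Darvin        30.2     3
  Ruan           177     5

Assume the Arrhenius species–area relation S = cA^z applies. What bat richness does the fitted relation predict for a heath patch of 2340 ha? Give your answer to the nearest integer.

z = ln(5/3) / ln(177/30.2) = 0.5108 / 1.7683 = 0.2889
c = 3 / 30.2^0.2889 = 3 / 2.676 = 1.121
S₃ = 1.121 × 2340^0.2889 = 1.121 × 9.404 ≈ 10.54

11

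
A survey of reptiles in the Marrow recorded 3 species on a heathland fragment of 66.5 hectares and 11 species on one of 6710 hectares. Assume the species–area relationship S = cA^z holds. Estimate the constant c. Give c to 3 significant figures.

0.920

z = ln(S₂/S₁) / ln(A₂/A₁) = ln(11/3) / ln(6710/66.5) = 1.2993 / 4.6142 = 0.2816
c = S₁ / A₁^z = 3 / 66.5^0.2816 = 3 / 3.26 = 0.9201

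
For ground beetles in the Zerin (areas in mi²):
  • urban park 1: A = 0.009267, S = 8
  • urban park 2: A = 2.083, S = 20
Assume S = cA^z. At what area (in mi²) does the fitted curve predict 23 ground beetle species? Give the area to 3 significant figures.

4.76 mi²

z = ln(20/8) / ln(2.083/0.009267) = 0.9163 / 5.4151 = 0.1692
c = 8 / 0.009267^0.1692 = 8 / 0.4529 = 17.66
A = (23/17.66)^(1/0.1692) ⇒ ln A = ln(1.302)/0.1692 = 1.5598
A = e^1.5598 ≈ 4.758 mi²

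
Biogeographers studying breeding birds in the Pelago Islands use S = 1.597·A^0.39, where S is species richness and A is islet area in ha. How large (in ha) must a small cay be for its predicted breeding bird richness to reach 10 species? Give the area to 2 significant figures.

10 = 1.597 × A^0.39  ⇒  A^0.39 = 10/1.597 = 6.262
ln A = ln(6.262) / 0.39 = 1.8345 / 0.39 = 4.7037
A = e^4.7037 ≈ 110.4 ha

110 ha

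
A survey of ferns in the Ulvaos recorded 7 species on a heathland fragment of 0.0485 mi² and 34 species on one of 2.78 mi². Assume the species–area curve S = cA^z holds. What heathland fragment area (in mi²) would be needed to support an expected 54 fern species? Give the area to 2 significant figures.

z = ln(34/7) / ln(2.78/0.0485) = 1.5805 / 4.0486 = 0.3904
c = 7 / 0.0485^0.3904 = 7 / 0.3069 = 22.81
A = (54/22.81)^(1/0.3904) ⇒ ln A = ln(2.367)/0.3904 = 2.2076
A = e^2.2076 ≈ 9.093 mi²

9.1 mi²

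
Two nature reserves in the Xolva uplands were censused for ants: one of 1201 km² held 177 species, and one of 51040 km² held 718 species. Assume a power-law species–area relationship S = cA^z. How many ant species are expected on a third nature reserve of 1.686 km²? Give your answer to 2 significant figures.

15

z = ln(718/177) / ln(51040/1201) = 1.4003 / 3.7495 = 0.3735
c = 177 / 1201^0.3735 = 177 / 14.13 = 12.53
S₃ = 12.53 × 1.686^0.3735 = 12.53 × 1.215 ≈ 15.23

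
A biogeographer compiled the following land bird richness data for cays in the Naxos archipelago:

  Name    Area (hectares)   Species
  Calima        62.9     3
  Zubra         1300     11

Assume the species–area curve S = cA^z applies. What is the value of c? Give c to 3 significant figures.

z = ln(S₂/S₁) / ln(A₂/A₁) = ln(11/3) / ln(1300/62.9) = 1.2993 / 3.0286 = 0.4290
c = S₁ / A₁^z = 3 / 62.9^0.4290 = 3 / 5.911 = 0.5076

0.508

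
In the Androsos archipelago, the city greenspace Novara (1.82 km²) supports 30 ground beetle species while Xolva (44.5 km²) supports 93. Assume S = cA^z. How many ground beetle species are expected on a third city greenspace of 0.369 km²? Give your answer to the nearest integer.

17

z = ln(93/30) / ln(44.5/1.82) = 1.1314 / 3.1967 = 0.3539
c = 30 / 1.82^0.3539 = 30 / 1.236 = 24.27
S₃ = 24.27 × 0.369^0.3539 = 24.27 × 0.7027 ≈ 17.05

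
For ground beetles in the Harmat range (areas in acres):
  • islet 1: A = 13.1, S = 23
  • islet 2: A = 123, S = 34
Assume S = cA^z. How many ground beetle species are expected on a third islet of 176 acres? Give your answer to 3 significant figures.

z = ln(34/23) / ln(123/13.1) = 0.3909 / 2.2396 = 0.1745
c = 23 / 13.1^0.1745 = 23 / 1.567 = 14.68
S₃ = 14.68 × 176^0.1745 = 14.68 × 2.465 ≈ 36.19

36.2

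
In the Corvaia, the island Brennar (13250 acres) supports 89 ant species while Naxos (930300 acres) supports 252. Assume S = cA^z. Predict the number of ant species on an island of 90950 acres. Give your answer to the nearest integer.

z = ln(252/89) / ln(930300/13250) = 1.0408 / 4.2515 = 0.2448
c = 89 / 13250^0.2448 = 89 / 10.21 = 8.715
S₃ = 8.715 × 90950^0.2448 = 8.715 × 16.37 ≈ 142.6

143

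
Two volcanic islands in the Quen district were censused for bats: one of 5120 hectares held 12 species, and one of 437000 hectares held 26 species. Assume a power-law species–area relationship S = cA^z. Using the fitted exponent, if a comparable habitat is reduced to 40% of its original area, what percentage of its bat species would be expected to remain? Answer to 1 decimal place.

z = ln(26/12) / ln(437000/5120) = 0.7732 / 4.4468 = 0.1739
S_new/S_old = (A_new/A_old)^z = 0.4^0.1739 = exp(0.1739 × -0.9163) = 0.8527

85.3%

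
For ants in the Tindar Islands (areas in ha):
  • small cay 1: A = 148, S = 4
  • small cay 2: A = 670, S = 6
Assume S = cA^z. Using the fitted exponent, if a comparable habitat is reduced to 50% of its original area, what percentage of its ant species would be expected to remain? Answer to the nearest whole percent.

83%

z = ln(6/4) / ln(670/148) = 0.4055 / 1.5101 = 0.2685
S_new/S_old = (A_new/A_old)^z = 0.5^0.2685 = exp(0.2685 × -0.6931) = 0.8302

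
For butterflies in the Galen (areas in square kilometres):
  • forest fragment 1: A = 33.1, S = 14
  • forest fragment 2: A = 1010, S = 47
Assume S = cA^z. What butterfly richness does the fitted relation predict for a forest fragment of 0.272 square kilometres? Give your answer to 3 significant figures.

2.55

z = ln(47/14) / ln(1010/33.1) = 1.2111 / 3.4182 = 0.3543
c = 14 / 33.1^0.3543 = 14 / 3.455 = 4.052
S₃ = 4.052 × 0.272^0.3543 = 4.052 × 0.6305 ≈ 2.554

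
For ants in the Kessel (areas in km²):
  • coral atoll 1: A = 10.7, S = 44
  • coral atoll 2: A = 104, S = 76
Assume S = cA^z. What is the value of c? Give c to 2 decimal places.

24.89

z = ln(S₂/S₁) / ln(A₂/A₁) = ln(76/44) / ln(104/10.7) = 0.5465 / 2.2741 = 0.2403
c = S₁ / A₁^z = 44 / 10.7^0.2403 = 44 / 1.768 = 24.89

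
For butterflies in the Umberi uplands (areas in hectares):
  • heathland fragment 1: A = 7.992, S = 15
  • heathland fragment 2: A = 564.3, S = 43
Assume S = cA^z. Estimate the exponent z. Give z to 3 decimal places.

0.247

Taking logs: ln S = ln c + z ln A, so z = (ln S₂ − ln S₁)/(ln A₂ − ln A₁).
z = ln(43/15) / ln(564.3/7.992) = ln(2.867) / ln(70.61) = 1.0531 / 4.2571 = 0.2474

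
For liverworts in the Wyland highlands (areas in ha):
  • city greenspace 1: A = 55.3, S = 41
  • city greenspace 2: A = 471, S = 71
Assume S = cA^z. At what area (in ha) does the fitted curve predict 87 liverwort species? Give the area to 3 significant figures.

z = ln(71/41) / ln(471/55.3) = 0.5491 / 2.1421 = 0.2563
c = 41 / 55.3^0.2563 = 41 / 2.797 = 14.66
A = (87/14.66)^(1/0.2563) ⇒ ln A = ln(5.936)/0.2563 = 6.9477
A = e^6.9477 ≈ 1041 ha

1040 ha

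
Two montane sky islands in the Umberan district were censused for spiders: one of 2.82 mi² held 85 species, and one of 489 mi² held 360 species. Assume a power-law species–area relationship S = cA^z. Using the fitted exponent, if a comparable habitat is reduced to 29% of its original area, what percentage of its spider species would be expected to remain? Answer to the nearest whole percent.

z = ln(360/85) / ln(489/2.82) = 1.4435 / 5.1556 = 0.2800
S_new/S_old = (A_new/A_old)^z = 0.29^0.2800 = exp(0.2800 × -1.2379) = 0.7071

71%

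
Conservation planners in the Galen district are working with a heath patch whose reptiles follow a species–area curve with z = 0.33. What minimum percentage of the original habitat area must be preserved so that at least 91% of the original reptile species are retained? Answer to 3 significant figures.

Need (A_new/A_old)^0.33 = 0.91, so A_new/A_old = 0.91^(1/0.33) = 0.91^3.03
ln(A_new/A_old) = ln 0.91 / 0.33 = -0.0943 / 0.33 = -0.2858
A_new/A_old = e^-0.2858 ≈ 0.7514

75.1%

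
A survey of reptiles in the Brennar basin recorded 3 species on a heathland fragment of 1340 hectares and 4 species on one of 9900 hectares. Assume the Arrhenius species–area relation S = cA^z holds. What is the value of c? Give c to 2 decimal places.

z = ln(S₂/S₁) / ln(A₂/A₁) = ln(4/3) / ln(9900/1340) = 0.2877 / 1.9999 = 0.1439
c = S₁ / A₁^z = 3 / 1340^0.1439 = 3 / 2.817 = 1.065

1.06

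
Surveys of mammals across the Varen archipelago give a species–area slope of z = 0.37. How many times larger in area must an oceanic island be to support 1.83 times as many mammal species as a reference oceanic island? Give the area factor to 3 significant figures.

5.12

(A₂/A₁)^0.37 = 1.83, so A₂/A₁ = 1.83^(1/0.37) = 1.83^2.703
ln(A₂/A₁) = ln 1.83 / 0.37 = 0.6043 / 0.37 = 1.6333
A₂/A₁ = e^1.6333 ≈ 5.121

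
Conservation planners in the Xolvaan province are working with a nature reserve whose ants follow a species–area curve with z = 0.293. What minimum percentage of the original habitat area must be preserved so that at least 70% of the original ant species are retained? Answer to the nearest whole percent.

Need (A_new/A_old)^0.293 = 0.7, so A_new/A_old = 0.7^(1/0.293) = 0.7^3.413
ln(A_new/A_old) = ln 0.7 / 0.293 = -0.3567 / 0.293 = -1.2173
A_new/A_old = e^-1.2173 ≈ 0.296

30%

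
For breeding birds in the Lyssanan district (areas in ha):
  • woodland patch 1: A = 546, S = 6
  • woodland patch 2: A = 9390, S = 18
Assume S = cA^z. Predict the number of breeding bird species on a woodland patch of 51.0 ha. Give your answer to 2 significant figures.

2.4

z = ln(18/6) / ln(9390/546) = 1.0986 / 2.8448 = 0.3862
c = 6 / 546^0.3862 = 6 / 11.4 = 0.5261
S₃ = 0.5261 × 51^0.3862 = 0.5261 × 4.565 ≈ 2.402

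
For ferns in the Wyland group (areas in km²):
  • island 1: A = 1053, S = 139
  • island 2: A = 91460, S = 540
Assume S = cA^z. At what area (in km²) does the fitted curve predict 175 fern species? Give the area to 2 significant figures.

z = ln(540/139) / ln(91460/1053) = 1.3571 / 4.4643 = 0.3040
c = 139 / 1053^0.3040 = 139 / 8.295 = 16.76
A = (175/16.76)^(1/0.3040) ⇒ ln A = ln(10.44)/0.3040 = 7.7170
A = e^7.7170 ≈ 2246 km²

2200 km²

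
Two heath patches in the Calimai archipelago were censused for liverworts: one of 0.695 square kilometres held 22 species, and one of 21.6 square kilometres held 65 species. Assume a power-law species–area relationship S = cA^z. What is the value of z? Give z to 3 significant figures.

0.315

Taking logs: ln S = ln c + z ln A, so z = (ln S₂ − ln S₁)/(ln A₂ − ln A₁).
z = ln(65/22) / ln(21.6/0.695) = ln(2.955) / ln(31.08) = 1.0833 / 3.4365 = 0.3152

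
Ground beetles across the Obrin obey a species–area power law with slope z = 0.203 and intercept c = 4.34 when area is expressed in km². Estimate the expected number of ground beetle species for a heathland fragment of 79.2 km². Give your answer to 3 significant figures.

S = 4.34 × 79.2^0.203 = 4.34 × 2.429 ≈ 10.54

10.5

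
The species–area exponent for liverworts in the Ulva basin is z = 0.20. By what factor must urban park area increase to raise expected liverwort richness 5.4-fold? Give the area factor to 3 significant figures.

4590

(A₂/A₁)^0.2 = 5.4, so A₂/A₁ = 5.4^(1/0.2) = 5.4^5
ln(A₂/A₁) = ln 5.4 / 0.2 = 1.6864 / 0.2 = 8.4320
A₂/A₁ = e^8.4320 ≈ 4592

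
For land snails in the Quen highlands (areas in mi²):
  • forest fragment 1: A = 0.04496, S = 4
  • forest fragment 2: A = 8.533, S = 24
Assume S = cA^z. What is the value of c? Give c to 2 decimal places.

11.54

z = ln(S₂/S₁) / ln(A₂/A₁) = ln(24/4) / ln(8.533/0.04496) = 1.7918 / 5.2459 = 0.3416
c = S₁ / A₁^z = 4 / 0.04496^0.3416 = 4 / 0.3466 = 11.54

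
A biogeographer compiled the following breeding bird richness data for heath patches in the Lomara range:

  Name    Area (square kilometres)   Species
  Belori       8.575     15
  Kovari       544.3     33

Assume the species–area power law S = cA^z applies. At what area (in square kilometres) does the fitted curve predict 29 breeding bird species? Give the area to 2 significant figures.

z = ln(33/15) / ln(544.3/8.575) = 0.7885 / 4.1506 = 0.1900
c = 15 / 8.575^0.1900 = 15 / 1.504 = 9.973
A = (29/9.973)^(1/0.1900) ⇒ ln A = ln(2.908)/0.1900 = 5.6193
A = e^5.6193 ≈ 275.7 square kilometres

280 square kilometres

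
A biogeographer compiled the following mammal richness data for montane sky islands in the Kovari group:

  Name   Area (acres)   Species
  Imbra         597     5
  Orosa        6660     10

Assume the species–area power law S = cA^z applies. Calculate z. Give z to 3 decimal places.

Taking logs: ln S = ln c + z ln A, so z = (ln S₂ − ln S₁)/(ln A₂ − ln A₁).
z = ln(10/5) / ln(6660/597) = ln(2) / ln(11.16) = 0.6931 / 2.4120 = 0.2874

0.287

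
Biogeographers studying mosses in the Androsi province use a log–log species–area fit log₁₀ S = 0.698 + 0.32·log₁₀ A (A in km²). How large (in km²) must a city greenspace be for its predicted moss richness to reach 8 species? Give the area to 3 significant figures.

4.37 km²

8 = 4.989 × A^0.32  ⇒  A^0.32 = 8/4.989 = 1.604
ln A = ln(1.604) / 0.32 = 0.4722 / 0.32 = 1.4757
A = e^1.4757 ≈ 4.374 km²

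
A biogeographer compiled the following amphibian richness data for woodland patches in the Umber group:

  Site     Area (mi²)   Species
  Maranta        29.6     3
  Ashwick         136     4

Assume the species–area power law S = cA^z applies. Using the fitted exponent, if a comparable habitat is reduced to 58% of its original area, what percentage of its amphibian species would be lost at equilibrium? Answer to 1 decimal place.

9.8%

z = ln(4/3) / ln(136/29.6) = 0.2877 / 1.5249 = 0.1887
S_new/S_old = (A_new/A_old)^z = 0.58^0.1887 = exp(0.1887 × -0.5447) = 0.9023
Fraction lost = 1 − 0.9023 = 0.09766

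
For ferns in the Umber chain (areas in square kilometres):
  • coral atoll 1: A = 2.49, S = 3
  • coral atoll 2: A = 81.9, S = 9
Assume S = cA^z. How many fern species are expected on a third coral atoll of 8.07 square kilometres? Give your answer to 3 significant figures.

z = ln(9/3) / ln(81.9/2.49) = 1.0986 / 3.4932 = 0.3145
c = 3 / 2.49^0.3145 = 3 / 1.332 = 2.252
S₃ = 2.252 × 8.07^0.3145 = 2.252 × 1.928 ≈ 4.342

4.34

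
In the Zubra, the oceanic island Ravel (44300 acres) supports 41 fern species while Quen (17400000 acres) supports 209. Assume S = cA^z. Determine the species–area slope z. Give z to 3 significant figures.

Taking logs: ln S = ln c + z ln A, so z = (ln S₂ − ln S₁)/(ln A₂ − ln A₁).
z = ln(209/41) / ln(17400000/44300) = ln(5.098) / ln(392.8) = 1.6288 / 5.9732 = 0.2727

0.273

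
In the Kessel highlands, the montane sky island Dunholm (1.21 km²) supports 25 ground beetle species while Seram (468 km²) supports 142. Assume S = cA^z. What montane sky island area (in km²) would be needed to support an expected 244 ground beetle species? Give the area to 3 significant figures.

z = ln(142/25) / ln(468/1.21) = 1.7370 / 5.9578 = 0.2915
c = 25 / 1.21^0.2915 = 25 / 1.057 = 23.65
A = (244/23.65)^(1/0.2915) ⇒ ln A = ln(10.32)/0.2915 = 8.0053
A = e^8.0053 ≈ 2997 km²

3000 km²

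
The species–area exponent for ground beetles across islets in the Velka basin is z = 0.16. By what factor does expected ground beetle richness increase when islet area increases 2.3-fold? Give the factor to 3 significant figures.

S₂/S₁ = (A₂/A₁)^z = 2.3^0.16
ln(S₂/S₁) = 0.16 × ln 2.3 = 0.16 × 0.8329 = 0.1333
S₂/S₁ = e^0.1333 ≈ 1.143

1.14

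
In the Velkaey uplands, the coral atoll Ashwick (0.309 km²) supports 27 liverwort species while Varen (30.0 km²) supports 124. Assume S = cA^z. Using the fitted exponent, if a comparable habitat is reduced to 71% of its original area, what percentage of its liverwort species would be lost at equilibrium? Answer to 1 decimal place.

10.8%

z = ln(124/27) / ln(30/0.309) = 1.5244 / 4.5756 = 0.3332
S_new/S_old = (A_new/A_old)^z = 0.71^0.3332 = exp(0.3332 × -0.3425) = 0.8922
Fraction lost = 1 − 0.8922 = 0.1078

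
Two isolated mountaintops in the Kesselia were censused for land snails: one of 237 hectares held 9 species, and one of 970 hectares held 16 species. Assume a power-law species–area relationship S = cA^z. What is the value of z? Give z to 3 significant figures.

Taking logs: ln S = ln c + z ln A, so z = (ln S₂ − ln S₁)/(ln A₂ − ln A₁).
z = ln(16/9) / ln(970/237) = ln(1.778) / ln(4.093) = 0.5754 / 1.4092 = 0.4083

0.408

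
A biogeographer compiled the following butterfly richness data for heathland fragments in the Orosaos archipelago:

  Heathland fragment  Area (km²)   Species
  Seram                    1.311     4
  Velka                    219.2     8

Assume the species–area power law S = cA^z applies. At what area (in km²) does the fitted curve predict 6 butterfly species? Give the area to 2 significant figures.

z = ln(8/4) / ln(219.2/1.311) = 0.6931 / 5.1192 = 0.1354
c = 4 / 1.311^0.1354 = 4 / 1.037 = 3.856
A = (6/3.856)^(1/0.1354) ⇒ ln A = ln(1.556)/0.1354 = 3.2653
A = e^3.2653 ≈ 26.19 km²

26 km²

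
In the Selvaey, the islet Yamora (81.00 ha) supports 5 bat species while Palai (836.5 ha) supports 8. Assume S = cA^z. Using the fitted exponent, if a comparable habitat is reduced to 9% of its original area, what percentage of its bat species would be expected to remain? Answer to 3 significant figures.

61.6%

z = ln(8/5) / ln(836.5/81) = 0.4700 / 2.3348 = 0.2013
S_new/S_old = (A_new/A_old)^z = 0.09^0.2013 = exp(0.2013 × -2.4079) = 0.6159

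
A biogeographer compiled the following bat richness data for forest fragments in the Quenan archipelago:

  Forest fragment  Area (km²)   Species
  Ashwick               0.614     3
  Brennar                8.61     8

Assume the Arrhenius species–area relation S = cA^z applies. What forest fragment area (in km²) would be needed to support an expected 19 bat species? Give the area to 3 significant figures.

z = ln(8/3) / ln(8.61/0.614) = 0.9808 / 2.6407 = 0.3714
c = 3 / 0.614^0.3714 = 3 / 0.8343 = 3.596
A = (19/3.596)^(1/0.3714) ⇒ ln A = ln(5.284)/0.3714 = 4.4818
A = e^4.4818 ≈ 88.39 km²

88.4 km²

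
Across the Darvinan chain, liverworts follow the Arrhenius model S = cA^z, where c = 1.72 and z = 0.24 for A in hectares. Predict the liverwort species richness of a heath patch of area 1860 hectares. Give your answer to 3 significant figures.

10.5

S = 1.72 × 1860^0.24
ln S = ln 1.72 + 0.24 × ln 1860 = 0.5423 + 0.24 × 7.5283 = 2.3491
S = e^2.3491 ≈ 10.48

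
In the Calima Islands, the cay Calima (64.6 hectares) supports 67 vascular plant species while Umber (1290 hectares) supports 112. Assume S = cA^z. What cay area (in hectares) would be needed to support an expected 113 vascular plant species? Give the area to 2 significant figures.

1400 hectares

z = ln(112/67) / ln(1290/64.6) = 0.5138 / 2.9942 = 0.1716
c = 67 / 64.6^0.1716 = 67 / 2.045 = 32.77
A = (113/32.77)^(1/0.1716) ⇒ ln A = ln(3.449)/0.1716 = 7.2142
A = e^7.2142 ≈ 1359 hectares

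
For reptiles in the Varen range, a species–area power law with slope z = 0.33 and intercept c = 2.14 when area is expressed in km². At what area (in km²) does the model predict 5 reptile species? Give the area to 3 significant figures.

13.1 km²

5 = 2.14 × A^0.33  ⇒  A^0.33 = 5/2.14 = 2.336
ln A = ln(2.336) / 0.33 = 0.8486 / 0.33 = 2.5716
A = e^2.5716 ≈ 13.09 km²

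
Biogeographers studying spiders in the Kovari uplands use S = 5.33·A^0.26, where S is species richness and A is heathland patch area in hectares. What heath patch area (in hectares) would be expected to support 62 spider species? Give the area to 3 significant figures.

12600 hectares

62 = 5.33 × A^0.26  ⇒  A^0.26 = 62/5.33 = 11.63
ln A = ln(11.63) / 0.26 = 2.4538 / 0.26 = 9.4376
A = e^9.4376 ≈ 12552 hectares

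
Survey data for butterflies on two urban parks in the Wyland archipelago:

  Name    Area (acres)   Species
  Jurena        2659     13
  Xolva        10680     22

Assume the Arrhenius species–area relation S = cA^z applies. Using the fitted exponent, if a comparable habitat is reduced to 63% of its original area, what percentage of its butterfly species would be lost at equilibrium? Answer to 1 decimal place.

z = ln(22/13) / ln(10680/2659) = 0.5261 / 1.3904 = 0.3784
S_new/S_old = (A_new/A_old)^z = 0.63^0.3784 = exp(0.3784 × -0.4620) = 0.8396
Fraction lost = 1 − 0.8396 = 0.1604

16.0%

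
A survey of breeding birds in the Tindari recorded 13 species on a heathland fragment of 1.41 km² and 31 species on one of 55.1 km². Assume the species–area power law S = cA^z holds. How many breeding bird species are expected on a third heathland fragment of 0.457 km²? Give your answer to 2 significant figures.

10

z = ln(31/13) / ln(55.1/1.41) = 0.8690 / 3.6656 = 0.2371
c = 13 / 1.41^0.2371 = 13 / 1.085 = 11.98
S₃ = 11.98 × 0.457^0.2371 = 11.98 × 0.8306 ≈ 9.953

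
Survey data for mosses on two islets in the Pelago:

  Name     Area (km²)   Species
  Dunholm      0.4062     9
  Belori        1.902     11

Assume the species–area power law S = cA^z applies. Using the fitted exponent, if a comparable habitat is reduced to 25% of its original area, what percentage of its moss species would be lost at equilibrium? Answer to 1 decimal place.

z = ln(11/9) / ln(1.902/0.4062) = 0.2007 / 1.5438 = 0.1300
S_new/S_old = (A_new/A_old)^z = 0.25^0.1300 = exp(0.1300 × -1.3863) = 0.8351
Fraction lost = 1 − 0.8351 = 0.1649

16.5%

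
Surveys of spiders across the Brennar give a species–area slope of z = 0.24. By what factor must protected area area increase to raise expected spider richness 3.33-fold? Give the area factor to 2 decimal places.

(A₂/A₁)^0.24 = 3.33, so A₂/A₁ = 3.33^(1/0.24) = 3.33^4.167
ln(A₂/A₁) = ln 3.33 / 0.24 = 1.2030 / 0.24 = 5.0124
A₂/A₁ = e^5.0124 ≈ 150.3

150.26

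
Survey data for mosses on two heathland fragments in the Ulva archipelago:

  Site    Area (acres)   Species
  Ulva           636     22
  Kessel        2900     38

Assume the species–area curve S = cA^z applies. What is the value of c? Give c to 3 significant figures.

z = ln(S₂/S₁) / ln(A₂/A₁) = ln(38/22) / ln(2900/636) = 0.5465 / 1.5173 = 0.3602
c = S₁ / A₁^z = 22 / 636^0.3602 = 22 / 10.23 = 2.151

2.15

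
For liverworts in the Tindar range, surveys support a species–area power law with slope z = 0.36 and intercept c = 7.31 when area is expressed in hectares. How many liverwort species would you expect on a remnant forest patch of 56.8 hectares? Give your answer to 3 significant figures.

31.3

S = 7.31 × 56.8^0.36 = 7.31 × 4.281 ≈ 31.3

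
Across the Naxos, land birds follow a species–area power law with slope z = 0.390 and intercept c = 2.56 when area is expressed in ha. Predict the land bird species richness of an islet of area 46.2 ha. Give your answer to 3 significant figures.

11.4

S = 2.56 × 46.2^0.39
ln S = ln 2.56 + 0.39 × ln 46.2 = 0.9400 + 0.39 × 3.8330 = 2.4349
S = e^2.4349 ≈ 11.41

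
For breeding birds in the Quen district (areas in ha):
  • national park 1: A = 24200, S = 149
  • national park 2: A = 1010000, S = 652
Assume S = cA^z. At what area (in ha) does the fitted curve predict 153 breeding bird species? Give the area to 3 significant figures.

25900 ha

z = ln(652/149) / ln(1010000/24200) = 1.4761 / 3.7314 = 0.3956
c = 149 / 24200^0.3956 = 149 / 54.23 = 2.748
A = (153/2.748)^(1/0.3956) ⇒ ln A = ln(55.68)/0.3956 = 10.1611
A = e^10.1611 ≈ 25876 ha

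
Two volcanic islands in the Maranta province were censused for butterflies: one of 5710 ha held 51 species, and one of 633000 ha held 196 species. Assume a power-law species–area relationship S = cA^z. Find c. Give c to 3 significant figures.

4.30

z = ln(S₂/S₁) / ln(A₂/A₁) = ln(196/51) / ln(633000/5710) = 1.3463 / 4.7083 = 0.2859
c = S₁ / A₁^z = 51 / 5710^0.2859 = 51 / 11.86 = 4.299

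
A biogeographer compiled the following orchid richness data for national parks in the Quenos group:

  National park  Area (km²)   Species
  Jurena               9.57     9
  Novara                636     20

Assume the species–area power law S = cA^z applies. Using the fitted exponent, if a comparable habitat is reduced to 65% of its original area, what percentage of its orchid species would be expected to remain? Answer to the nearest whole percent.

z = ln(20/9) / ln(636/9.57) = 0.7985 / 4.1966 = 0.1903
S_new/S_old = (A_new/A_old)^z = 0.65^0.1903 = exp(0.1903 × -0.4308) = 0.9213

92%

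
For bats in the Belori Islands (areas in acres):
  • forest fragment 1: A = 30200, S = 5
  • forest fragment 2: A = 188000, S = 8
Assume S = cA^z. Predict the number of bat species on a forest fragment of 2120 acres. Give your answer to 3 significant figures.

2.53

z = ln(8/5) / ln(188000/30200) = 0.4700 / 1.8286 = 0.2570
c = 5 / 30200^0.2570 = 5 / 14.17 = 0.3528
S₃ = 0.3528 × 2120^0.2570 = 0.3528 × 7.161 ≈ 2.526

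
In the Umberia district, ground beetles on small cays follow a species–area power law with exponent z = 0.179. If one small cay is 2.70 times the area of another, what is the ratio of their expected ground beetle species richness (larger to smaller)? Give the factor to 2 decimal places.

S₂/S₁ = (A₂/A₁)^z = 2.7^0.179
ln(S₂/S₁) = 0.179 × ln 2.7 = 0.179 × 0.9933 = 0.1778
S₂/S₁ = e^0.1778 ≈ 1.195

1.19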